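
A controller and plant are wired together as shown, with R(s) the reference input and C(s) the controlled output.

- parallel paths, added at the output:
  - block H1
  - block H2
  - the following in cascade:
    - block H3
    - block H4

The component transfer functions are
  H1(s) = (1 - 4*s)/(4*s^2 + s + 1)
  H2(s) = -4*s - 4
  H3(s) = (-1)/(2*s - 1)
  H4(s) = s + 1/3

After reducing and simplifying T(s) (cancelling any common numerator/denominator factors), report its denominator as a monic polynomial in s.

Answer: s^3 - s^2/4 + s/8 - 1/8

Working:
(1) multiply H3, H4 (series) = (-3*s - 1)/(6*s - 3)
(2) parallel reduction of H1, H2, (H3*H4) = (-96*s^4 - 84*s^3 - 19*s^2 + 14*s + 8)/(24*s^3 - 6*s^2 + 3*s - 3)
Step 2 gives the fully reduced T(s), with no common factor left to cancel. The denominator's leading coefficient is 24, so divide each of its coefficients by 24 to get the monic form.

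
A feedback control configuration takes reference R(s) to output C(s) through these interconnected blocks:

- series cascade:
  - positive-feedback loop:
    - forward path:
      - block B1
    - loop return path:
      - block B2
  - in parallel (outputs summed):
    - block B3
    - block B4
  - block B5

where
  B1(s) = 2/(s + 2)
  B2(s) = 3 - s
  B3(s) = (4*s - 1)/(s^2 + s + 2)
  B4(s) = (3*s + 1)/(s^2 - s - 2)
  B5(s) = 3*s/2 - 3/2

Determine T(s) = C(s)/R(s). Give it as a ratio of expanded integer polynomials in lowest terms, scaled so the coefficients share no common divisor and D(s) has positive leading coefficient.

First reduce the diagram to T(s).

Step 1. close the feedback loop around B1, B2, giving 2/(3*s - 4)
Step 2. combine B3, B4 in parallel, giving (7*s^3 - s^2 + 4)/(s^4 - s^2 - 4*s - 4)
Step 3. multiply [B1/(1-B1*B2)], (B3+B4), B5 (series), which is the overall transfer function T(s) = C(s)/R(s) in lowest terms

Answer: (21*s^4 - 24*s^3 + 3*s^2 + 12*s - 12)/(3*s^5 - 4*s^4 - 3*s^3 - 8*s^2 + 4*s + 16)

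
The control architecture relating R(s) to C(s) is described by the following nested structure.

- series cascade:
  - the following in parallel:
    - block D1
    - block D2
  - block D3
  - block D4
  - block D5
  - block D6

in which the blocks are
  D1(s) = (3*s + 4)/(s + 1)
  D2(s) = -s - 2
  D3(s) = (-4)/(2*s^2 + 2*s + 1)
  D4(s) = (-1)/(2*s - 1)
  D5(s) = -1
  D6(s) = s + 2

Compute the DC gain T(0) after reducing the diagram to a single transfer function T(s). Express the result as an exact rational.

Step 1: reduce the parallel group D1, D2; result (2 - s^2)/(s + 1)
Step 2: reduce the series chain (D1+D2), D3, D4, D5, D6; result (4*s^3 + 8*s^2 - 8*s - 16)/(4*s^4 + 6*s^3 + 2*s^2 - s - 1)
The step-2 result is T(s). Setting s = 0: T(0) = -16/(-1) = 16.

Answer: 16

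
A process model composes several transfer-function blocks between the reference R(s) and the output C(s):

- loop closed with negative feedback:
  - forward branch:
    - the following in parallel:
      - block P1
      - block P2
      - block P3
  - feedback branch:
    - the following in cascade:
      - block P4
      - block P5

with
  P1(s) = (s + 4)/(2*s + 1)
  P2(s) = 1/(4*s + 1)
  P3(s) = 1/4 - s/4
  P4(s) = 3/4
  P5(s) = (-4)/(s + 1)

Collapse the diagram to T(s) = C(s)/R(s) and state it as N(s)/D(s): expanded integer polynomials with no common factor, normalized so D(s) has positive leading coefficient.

Step 1: combine P1, P2, P3 in parallel -> (-8*s^3 + 18*s^2 + 81*s + 21)/(32*s^2 + 24*s + 4)
Step 2: multiply P4, P5 (series) -> (-3)/(s + 1)
Step 3: collapse the loop ((P1+P2+P3) forward, (P4*P5) return) - this is the overall T(s), already in the required normalized form

Final answer: (-8*s^4 + 10*s^3 + 99*s^2 + 102*s + 21)/(56*s^3 + 2*s^2 - 215*s - 59)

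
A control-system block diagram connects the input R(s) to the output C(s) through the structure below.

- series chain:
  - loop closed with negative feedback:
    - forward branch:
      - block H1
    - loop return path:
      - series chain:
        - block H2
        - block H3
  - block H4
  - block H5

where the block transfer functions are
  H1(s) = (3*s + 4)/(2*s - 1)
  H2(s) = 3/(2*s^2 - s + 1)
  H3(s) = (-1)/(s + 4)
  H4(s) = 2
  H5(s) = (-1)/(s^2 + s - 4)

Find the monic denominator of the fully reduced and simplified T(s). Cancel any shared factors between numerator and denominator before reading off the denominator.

Reducing step by step:

1. cascade H2, H3: (-3)/(2*s^3 + 7*s^2 - 3*s + 4)
2. close the feedback loop around H1, (H2*H3): (6*s^4 + 29*s^3 + 19*s^2 + 16)/(4*s^4 + 12*s^3 - 13*s^2 + 2*s - 16)
3. combine [H1/(1+H1*(H2*H3))], H4, H5 in series: (-12*s^4 - 58*s^3 - 38*s^2 - 32)/(4*s^6 + 16*s^5 - 17*s^4 - 59*s^3 + 38*s^2 - 24*s + 64)
No further cancellation is possible in the step-3 result, so that is T(s). Its denominator becomes monic after dividing by the leading coefficient 4.

Answer: s^6 + 4*s^5 - 17*s^4/4 - 59*s^3/4 + 19*s^2/2 - 6*s + 16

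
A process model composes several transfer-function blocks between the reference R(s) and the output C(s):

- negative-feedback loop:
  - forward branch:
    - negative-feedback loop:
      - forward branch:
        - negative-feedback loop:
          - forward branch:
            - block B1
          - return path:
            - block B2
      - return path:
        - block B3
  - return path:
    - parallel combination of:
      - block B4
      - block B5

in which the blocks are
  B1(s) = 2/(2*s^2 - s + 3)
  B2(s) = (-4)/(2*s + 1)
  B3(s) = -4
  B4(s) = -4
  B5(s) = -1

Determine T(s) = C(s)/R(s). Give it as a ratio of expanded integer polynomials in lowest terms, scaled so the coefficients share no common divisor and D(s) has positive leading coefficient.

Step 1. collapse the loop (B1 forward, B2 return) gives (4*s + 2)/(4*s^3 + 5*s - 5)
Step 2. collapse the loop ([B1/(1+B1*B2)] forward, B3 return) gives (4*s + 2)/(4*s^3 - 11*s - 13)
Step 3. sum the parallel branches B4, B5 gives -5
Step 4. close the feedback loop around [[B1/(1+B1*B2)]/(1+[B1/(1+B1*B2)]*B3)], (B4+B5): this yields T(s), and no further normalization is needed

Therefore the answer is (4*s + 2)/(4*s^3 - 31*s - 23).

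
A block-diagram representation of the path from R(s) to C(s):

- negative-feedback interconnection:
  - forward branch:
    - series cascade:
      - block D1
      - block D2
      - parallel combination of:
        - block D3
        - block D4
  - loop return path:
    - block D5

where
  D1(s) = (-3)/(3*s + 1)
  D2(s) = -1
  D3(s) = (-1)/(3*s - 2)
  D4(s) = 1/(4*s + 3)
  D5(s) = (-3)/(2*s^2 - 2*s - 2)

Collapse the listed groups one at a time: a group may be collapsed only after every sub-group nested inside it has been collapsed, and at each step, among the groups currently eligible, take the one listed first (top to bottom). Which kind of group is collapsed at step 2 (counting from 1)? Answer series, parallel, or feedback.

[1] parallel reduction of D3, D4
[2] combine D1, D2, (D3+D4) in series
[3] feedback reduction of (D1*D2*(D3+D4)), D5
Step 2: series.

Therefore the answer is series.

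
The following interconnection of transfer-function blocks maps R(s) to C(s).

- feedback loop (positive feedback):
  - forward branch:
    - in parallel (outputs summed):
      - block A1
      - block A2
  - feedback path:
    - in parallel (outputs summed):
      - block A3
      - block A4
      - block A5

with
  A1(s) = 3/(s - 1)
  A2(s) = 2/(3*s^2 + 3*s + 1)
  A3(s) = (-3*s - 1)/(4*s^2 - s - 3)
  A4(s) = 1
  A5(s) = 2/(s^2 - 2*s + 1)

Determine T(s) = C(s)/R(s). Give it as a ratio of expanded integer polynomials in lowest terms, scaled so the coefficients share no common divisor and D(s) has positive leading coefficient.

Reducing step by step:

Step 1. sum the parallel branches A1, A2 gives (9*s^2 + 11*s + 1)/(3*s^3 - 2*s - 1)
Step 2. reduce the parallel group A3, A4, A5 gives (4*s^3 - 8*s^2 + 8*s + 10)/(4*s^3 - 5*s^2 - 2*s + 3)
Step 3. feedback reduction of (A1+A2), (A3+A4+A5); the result is T(s) itself (integer coefficients, no common factor, positive leading denominator coefficient)

Answer: (36*s^5 - s^4 - 69*s^3 + 31*s + 3)/(12*s^6 - 51*s^5 + 14*s^4 + 27*s^3 - 161*s^2 - 122*s - 13)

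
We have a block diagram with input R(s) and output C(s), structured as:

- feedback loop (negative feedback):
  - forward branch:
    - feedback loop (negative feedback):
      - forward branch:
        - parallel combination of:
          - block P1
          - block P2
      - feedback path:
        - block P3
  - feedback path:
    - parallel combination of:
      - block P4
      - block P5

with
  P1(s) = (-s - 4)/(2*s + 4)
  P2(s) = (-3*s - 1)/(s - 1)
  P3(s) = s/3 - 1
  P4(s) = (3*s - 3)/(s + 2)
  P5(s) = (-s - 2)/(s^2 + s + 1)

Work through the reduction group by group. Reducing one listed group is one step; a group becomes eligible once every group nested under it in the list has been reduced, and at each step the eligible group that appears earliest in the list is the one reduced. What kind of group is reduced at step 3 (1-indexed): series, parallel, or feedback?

Reducing step by step:

(1) sum the parallel branches P1, P2
(2) feedback reduction of (P1+P2), P3
(3) sum the parallel branches P4, P5
(4) close the feedback loop around [(P1+P2)/(1+(P1+P2)*P3)], (P4+P5)
So the answer for step 3 is parallel.

Answer: parallel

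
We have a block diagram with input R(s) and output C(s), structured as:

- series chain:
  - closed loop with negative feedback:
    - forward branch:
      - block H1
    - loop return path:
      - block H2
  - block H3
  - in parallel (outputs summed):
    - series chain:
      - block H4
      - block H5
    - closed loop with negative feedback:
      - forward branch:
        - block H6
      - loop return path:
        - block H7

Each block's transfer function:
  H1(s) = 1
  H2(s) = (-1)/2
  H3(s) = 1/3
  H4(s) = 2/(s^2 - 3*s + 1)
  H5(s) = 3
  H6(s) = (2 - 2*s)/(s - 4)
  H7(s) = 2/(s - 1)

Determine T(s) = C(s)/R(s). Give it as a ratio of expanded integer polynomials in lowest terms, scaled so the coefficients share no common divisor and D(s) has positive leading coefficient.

Step 1: reduce the feedback loop with forward H1 and return H2 gives 2
Step 2: combine H4, H5 in series gives 6/(s^2 - 3*s + 1)
Step 3: close the feedback loop around H6, H7 gives (2 - 2*s)/(s - 8)
Step 4: sum the parallel branches (H4*H5), [H6/(1+H6*H7)] gives (-2*s^3 + 8*s^2 - 2*s - 46)/(s^3 - 11*s^2 + 25*s - 8)
Step 5: reduce the series chain [H1/(1+H1*H2)], H3, ((H4*H5)+[H6/(1+H6*H7)]) - this is the overall T(s), already in the required normalized form

Answer: (-4*s^3 + 16*s^2 - 4*s - 92)/(3*s^3 - 33*s^2 + 75*s - 24)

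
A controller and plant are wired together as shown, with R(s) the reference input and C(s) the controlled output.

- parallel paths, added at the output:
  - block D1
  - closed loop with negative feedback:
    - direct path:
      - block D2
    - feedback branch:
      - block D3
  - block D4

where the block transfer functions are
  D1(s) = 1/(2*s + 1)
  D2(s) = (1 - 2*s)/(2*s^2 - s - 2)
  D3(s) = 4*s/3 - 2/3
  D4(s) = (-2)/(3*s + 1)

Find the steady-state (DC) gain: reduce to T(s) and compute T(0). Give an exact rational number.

Step 1. apply the feedback formula to D2, D3: (6*s - 3)/(2*s^2 - 5*s + 8)
Step 2. sum the parallel branches D1, [D2/(1+D2*D3)], D4: (34*s^3 + 15*s^2 - 12*s - 11)/(12*s^4 - 20*s^3 + 25*s^2 + 35*s + 8)
The step-2 result is T(s). Setting s = 0: T(0) = -11/8.

Hence the answer: -11/8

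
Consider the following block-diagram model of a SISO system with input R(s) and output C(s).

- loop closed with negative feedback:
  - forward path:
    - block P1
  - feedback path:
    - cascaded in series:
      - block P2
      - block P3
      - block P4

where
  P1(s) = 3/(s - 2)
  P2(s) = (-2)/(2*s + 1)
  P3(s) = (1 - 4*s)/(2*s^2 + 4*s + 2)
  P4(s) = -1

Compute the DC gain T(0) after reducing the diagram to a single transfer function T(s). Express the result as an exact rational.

Answer: 3

Working:
(1) combine P2, P3, P4 in series = (1 - 4*s)/(2*s^3 + 5*s^2 + 4*s + 1)
(2) reduce the feedback loop with forward P1 and return (P2*P3*P4) = (6*s^3 + 15*s^2 + 12*s + 3)/(2*s^4 + s^3 - 6*s^2 - 19*s + 1)
Step 2 gives the overall T(s). Then T(0) = 3/1 = 3.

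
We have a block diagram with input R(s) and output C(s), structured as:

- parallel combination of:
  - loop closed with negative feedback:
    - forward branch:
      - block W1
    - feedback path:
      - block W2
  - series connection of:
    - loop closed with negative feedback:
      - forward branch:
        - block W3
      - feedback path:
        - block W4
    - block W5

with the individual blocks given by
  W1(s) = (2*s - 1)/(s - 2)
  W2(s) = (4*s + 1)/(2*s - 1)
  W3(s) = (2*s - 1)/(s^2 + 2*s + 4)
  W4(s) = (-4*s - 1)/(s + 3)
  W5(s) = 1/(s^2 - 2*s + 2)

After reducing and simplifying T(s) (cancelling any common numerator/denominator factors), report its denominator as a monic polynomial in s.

The answer is s^6 - 26*s^5/5 + 21*s^4 - 21*s^3 + 7*s^2/5 + 132*s/5 - 26/5.

Reasoning:
Step 1: feedback reduction of W1, W2 = (2*s - 1)/(5*s - 1)
Step 2: collapse the loop (W3 forward, W4 return) = (2*s^2 + 5*s - 3)/(s^3 - 3*s^2 + 12*s + 13)
Step 3: series reduction of [W3/(1+W3*W4)], W5 = (2*s^2 + 5*s - 3)/(s^5 - 5*s^4 + 20*s^3 - 17*s^2 - 2*s + 26)
Step 4: combine [W1/(1+W1*W2)], ([W3/(1+W3*W4)]*W5) in parallel = (2*s^6 - 11*s^5 + 45*s^4 - 44*s^3 + 36*s^2 + 34*s - 23)/(5*s^6 - 26*s^5 + 105*s^4 - 105*s^3 + 7*s^2 + 132*s - 26)
That last expression is T(s), already simplified. Scaling its denominator by 1/5 (the reciprocal of the leading coefficient) yields the monic denominator.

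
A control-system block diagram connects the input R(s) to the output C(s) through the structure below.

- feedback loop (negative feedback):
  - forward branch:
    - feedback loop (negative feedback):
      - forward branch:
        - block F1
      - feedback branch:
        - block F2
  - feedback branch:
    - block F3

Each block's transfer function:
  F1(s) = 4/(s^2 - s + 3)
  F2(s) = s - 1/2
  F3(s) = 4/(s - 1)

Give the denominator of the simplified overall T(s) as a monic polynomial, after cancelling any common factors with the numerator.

Step 1: reduce the feedback loop with forward F1 and return F2 = 4/(s^2 + 3*s + 1)
Step 2: feedback reduction of [F1/(1+F1*F2)], F3 = (4*s - 4)/(s^3 + 2*s^2 - 2*s + 15)
T(s) is the step-2 result (common factors already cancelled). Leading coefficient of the denominator: 1, so no rescaling is needed.

Therefore the answer is s^3 + 2*s^2 - 2*s + 15.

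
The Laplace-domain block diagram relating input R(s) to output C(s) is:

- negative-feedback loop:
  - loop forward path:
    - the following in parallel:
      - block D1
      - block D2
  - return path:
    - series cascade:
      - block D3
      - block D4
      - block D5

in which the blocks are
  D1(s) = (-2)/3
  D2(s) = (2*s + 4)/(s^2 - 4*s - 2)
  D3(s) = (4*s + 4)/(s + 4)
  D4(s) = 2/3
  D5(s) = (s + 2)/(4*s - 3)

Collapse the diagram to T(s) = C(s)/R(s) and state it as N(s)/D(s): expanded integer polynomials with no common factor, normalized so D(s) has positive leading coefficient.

First reduce the diagram to T(s).

(1) combine D1, D2 in parallel; result (-2*s^2 + 14*s + 16)/(3*s^2 - 12*s - 6)
(2) combine D3, D4, D5 in series; result (8*s^2 + 24*s + 16)/(12*s^2 + 39*s - 36)
(3) apply the feedback formula to (D1+D2), (D3*D4*D5); the result is T(s) itself (integer coefficients, no common factor, positive leading denominator coefficient)

Answer: (-24*s^4 + 90*s^3 + 810*s^2 + 120*s - 576)/(20*s^4 + 37*s^3 - 216*s^2 + 806*s + 472)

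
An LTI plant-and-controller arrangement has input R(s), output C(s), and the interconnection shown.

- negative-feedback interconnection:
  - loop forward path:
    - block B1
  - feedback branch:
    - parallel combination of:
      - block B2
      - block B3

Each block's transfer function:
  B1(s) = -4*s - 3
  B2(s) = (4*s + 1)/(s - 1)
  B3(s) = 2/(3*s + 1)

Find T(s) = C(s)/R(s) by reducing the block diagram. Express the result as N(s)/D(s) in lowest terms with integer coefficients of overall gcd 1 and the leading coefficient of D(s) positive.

The answer is (12*s^3 + s^2 - 10*s - 3)/(48*s^3 + 69*s^2 + 25*s - 2).

Reasoning:
Step 1. sum the parallel branches B2, B3 = (12*s^2 + 9*s - 1)/(3*s^2 - 2*s - 1)
Step 2. collapse the loop (B1 forward, (B2+B3) return): this yields T(s), and no further normalization is needed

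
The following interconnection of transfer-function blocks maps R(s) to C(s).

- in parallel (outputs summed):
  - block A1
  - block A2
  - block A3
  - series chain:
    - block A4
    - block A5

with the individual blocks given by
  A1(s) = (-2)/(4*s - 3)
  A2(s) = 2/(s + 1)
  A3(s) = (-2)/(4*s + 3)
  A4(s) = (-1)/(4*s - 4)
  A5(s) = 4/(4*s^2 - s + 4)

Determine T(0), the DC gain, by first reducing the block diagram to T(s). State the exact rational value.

Reducing step by step:

Step 1. reduce the series chain A4, A5: (-1)/(4*s^3 - 5*s^2 + 5*s - 4)
Step 2. reduce the parallel group A1, A2, A3, (A4*A5): (64*s^5 - 144*s^4 + 72*s^3 - 70*s^2 - 17*s + 81)/(64*s^6 - 16*s^5 - 36*s^4 + 25*s^3 - 64*s^2 - 9*s + 36)
The step-2 result is T(s). Setting s = 0: T(0) = 81/36 = 9/4.

Answer: 9/4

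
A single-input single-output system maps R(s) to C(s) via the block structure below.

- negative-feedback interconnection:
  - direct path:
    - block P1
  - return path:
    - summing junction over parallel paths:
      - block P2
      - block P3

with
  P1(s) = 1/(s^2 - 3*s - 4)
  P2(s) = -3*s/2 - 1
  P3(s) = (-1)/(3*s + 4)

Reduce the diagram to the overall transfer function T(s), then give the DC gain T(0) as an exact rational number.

Step 1 - add P2, P3 (parallel) gives (-9*s^2 - 18*s - 10)/(6*s + 8)
Step 2 - close the feedback loop around P1, (P2+P3) gives (6*s + 8)/(6*s^3 - 19*s^2 - 66*s - 42)
Step 2 gives the overall T(s). Then T(0) = 8/(-42) = -4/21.

Therefore the answer is -4/21.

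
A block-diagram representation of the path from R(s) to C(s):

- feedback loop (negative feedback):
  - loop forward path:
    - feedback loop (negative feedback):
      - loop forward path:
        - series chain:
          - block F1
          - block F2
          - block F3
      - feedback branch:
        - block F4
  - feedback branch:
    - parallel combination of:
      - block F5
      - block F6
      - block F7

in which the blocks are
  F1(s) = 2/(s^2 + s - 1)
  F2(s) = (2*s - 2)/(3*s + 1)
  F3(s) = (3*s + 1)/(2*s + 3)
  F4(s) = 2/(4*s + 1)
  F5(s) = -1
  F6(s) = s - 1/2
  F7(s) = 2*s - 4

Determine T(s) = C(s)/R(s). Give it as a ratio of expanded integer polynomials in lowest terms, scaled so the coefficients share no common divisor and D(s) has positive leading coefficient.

First reduce the diagram to T(s).

Step 1 - multiply F1, F2, F3 (series): (4*s - 4)/(2*s^3 + 5*s^2 + s - 3)
Step 2 - apply the feedback formula to (F1*F2*F3), F4: (16*s^2 - 12*s - 4)/(8*s^4 + 22*s^3 + 9*s^2 - 3*s - 11)
Step 3 - reduce the parallel group F5, F6, F7: 3*s - 11/2
Step 4 - reduce the feedback loop with forward [(F1*F2*F3)/(1+(F1*F2*F3)*F4)] and return (F5+F6+F7) - this is the overall T(s), already in the required normalized form

Answer: (16*s^2 - 12*s - 4)/(8*s^4 + 70*s^3 - 115*s^2 + 51*s + 11)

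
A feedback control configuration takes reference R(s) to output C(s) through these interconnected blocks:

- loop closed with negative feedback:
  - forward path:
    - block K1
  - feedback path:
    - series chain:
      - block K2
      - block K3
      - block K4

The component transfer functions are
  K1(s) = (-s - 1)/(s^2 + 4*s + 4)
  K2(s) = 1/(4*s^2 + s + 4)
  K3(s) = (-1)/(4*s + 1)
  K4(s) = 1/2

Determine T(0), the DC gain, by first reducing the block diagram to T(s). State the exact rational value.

First reduce the diagram to T(s).

[1] reduce the series chain K2, K3, K4; result (-1)/(32*s^3 + 16*s^2 + 34*s + 8)
[2] feedback reduction of K1, (K2*K3*K4); result (-32*s^4 - 48*s^3 - 50*s^2 - 42*s - 8)/(32*s^5 + 144*s^4 + 226*s^3 + 208*s^2 + 169*s + 33)
DC gain: substitute s = 0 into T(s) from step 2: T(0) = -8/33.

Answer: -8/33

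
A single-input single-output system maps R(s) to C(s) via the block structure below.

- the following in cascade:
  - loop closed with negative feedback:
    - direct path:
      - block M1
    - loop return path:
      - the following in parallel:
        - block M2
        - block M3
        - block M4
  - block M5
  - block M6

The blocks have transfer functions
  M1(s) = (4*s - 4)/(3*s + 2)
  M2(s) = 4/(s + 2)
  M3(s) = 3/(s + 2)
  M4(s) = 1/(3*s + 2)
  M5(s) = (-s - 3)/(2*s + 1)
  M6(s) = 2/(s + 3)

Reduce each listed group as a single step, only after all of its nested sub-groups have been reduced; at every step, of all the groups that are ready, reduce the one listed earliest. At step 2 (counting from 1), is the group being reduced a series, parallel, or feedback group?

Answer: feedback

Working:
[1] add M2, M3, M4 (parallel)
[2] reduce the feedback loop with forward M1 and return (M2+M3+M4)
[3] reduce the series chain [M1/(1+M1*(M2+M3+M4))], M5, M6
Step 2 collapses a feedback group.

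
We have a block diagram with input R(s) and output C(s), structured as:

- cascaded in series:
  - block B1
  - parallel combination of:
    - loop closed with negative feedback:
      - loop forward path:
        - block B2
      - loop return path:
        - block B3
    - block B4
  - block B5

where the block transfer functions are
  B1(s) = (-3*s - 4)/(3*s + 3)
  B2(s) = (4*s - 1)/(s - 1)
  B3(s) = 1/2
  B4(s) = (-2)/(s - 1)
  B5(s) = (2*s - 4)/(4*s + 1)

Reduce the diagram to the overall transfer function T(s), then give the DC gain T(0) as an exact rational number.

Step 1: apply the feedback formula to B2, B3: (8*s - 2)/(6*s - 3)
Step 2: reduce the parallel group [B2/(1+B2*B3)], B4: (8*s^2 - 22*s + 8)/(6*s^2 - 9*s + 3)
Step 3: combine B1, ([B2/(1+B2*B3)]+B4), B5 in series: (-48*s^4 + 164*s^3 - 8*s^2 - 320*s + 128)/(72*s^4 - 18*s^3 - 81*s^2 + 18*s + 9)
Evaluating the step-3 result (the overall T(s)) at s = 0 gives T(0) = 128/9.

Therefore the answer is 128/9.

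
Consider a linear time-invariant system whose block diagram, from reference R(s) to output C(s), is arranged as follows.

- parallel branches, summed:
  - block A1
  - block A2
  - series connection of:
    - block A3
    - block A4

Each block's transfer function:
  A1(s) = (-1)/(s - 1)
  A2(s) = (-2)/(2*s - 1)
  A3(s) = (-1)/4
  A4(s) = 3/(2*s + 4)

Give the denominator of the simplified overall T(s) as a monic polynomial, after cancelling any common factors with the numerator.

1. combine A3, A4 in series; result (-3)/(8*s + 16)
2. sum the parallel branches A1, A2, (A3*A4); result (-38*s^2 - 31*s + 45)/(16*s^3 + 8*s^2 - 40*s + 16)
The result of step 2 is T(s) in lowest terms. Its denominator has leading coefficient 16; dividing the denominator through by 16 makes it monic.

Final answer: s^3 + s^2/2 - 5*s/2 + 1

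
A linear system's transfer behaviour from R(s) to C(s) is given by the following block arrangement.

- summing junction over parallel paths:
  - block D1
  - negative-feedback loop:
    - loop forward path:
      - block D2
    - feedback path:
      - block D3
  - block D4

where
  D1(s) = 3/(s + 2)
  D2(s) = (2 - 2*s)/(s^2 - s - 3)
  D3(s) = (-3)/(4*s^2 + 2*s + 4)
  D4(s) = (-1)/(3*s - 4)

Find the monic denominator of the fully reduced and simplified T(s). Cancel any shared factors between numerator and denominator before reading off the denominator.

Answer: s^6 + s^5/6 - 11*s^4/2 - 4*s^3/3 + 3*s^2/2 - s/3 + 12

Working:
1. close the feedback loop around D2, D3; result (-4*s^3 + 2*s^2 - 2*s + 4)/(2*s^4 - s^3 - 5*s^2 - 2*s - 9)
2. parallel reduction of D1, [D2/(1+D2*D3)], D4; result (4*s^5 - 38*s^4 + 4*s^3 + 46*s^2 - 20*s + 94)/(6*s^6 + s^5 - 33*s^4 - 8*s^3 + 9*s^2 - 2*s + 72)
T(s) is the step-2 result (common factors already cancelled). Leading coefficient of the denominator: 6. Divide through by 6 for the monic polynomial.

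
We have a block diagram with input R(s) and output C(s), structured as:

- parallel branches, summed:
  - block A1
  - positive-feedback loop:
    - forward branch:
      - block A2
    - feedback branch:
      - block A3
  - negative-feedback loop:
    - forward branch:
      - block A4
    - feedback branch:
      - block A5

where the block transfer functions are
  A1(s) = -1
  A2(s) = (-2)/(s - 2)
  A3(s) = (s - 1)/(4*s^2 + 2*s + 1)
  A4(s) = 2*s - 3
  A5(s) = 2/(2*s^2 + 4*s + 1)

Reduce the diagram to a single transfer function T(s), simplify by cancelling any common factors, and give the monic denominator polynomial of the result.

Step 1 - feedback reduction of A2, A3 = (-8*s^2 - 4*s - 2)/(4*s^3 - 6*s^2 - s - 4)
Step 2 - close the feedback loop around A4, A5 = (4*s^3 + 2*s^2 - 10*s - 3)/(2*s^2 + 8*s - 5)
Step 3 - sum the parallel branches A1, [A2/(1-A2*A3)], [A4/(1+A4*A5)] = (16*s^6 - 24*s^5 - 92*s^4 + 28*s^3 + 10*s^2 + 74*s + 2)/(8*s^5 + 20*s^4 - 70*s^3 + 14*s^2 - 27*s + 20)
The result of step 3 is T(s) in lowest terms. Its denominator has leading coefficient 8; dividing the denominator through by 8 makes it monic.

Hence the answer: s^5 + 5*s^4/2 - 35*s^3/4 + 7*s^2/4 - 27*s/8 + 5/2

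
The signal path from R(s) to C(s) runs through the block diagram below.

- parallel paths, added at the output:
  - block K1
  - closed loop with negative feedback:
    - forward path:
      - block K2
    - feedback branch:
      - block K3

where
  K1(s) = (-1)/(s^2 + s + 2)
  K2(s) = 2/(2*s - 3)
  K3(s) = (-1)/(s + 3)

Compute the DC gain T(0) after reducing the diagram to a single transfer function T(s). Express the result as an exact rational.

[1] collapse the loop (K2 forward, K3 return), giving (2*s + 6)/(2*s^2 + 3*s - 11)
[2] sum the parallel branches K1, [K2/(1+K2*K3)], giving (2*s^3 + 6*s^2 + 7*s + 23)/(2*s^4 + 5*s^3 - 4*s^2 - 5*s - 22)
That last expression is T(s); at s = 0 only the constant terms survive, so T(0) = 23/(-22) = -23/22.

Hence the answer: -23/22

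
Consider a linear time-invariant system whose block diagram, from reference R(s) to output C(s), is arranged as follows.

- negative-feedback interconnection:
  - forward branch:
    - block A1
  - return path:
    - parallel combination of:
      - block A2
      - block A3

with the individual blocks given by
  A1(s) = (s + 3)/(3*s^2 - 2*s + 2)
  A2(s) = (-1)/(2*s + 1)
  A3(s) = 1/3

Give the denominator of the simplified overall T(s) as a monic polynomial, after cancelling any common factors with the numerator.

First reduce the diagram to T(s).

1. add A2, A3 (parallel) = (2*s - 2)/(6*s + 3)
2. apply the feedback formula to A1, (A2+A3) = (6*s^2 + 21*s + 9)/(18*s^3 - s^2 + 10*s)
No further cancellation is possible in the step-2 result, so that is T(s). Its denominator becomes monic after dividing by the leading coefficient 18.

Answer: s^3 - s^2/18 + 5*s/9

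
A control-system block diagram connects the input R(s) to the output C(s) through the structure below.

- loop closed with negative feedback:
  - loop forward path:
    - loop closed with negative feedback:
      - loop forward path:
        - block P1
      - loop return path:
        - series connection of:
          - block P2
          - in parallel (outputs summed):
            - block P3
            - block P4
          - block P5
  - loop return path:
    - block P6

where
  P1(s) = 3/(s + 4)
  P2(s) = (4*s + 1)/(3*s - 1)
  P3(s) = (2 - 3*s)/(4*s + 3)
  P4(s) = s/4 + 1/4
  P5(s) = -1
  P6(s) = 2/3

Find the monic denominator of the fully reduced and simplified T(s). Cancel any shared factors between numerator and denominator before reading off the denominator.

The answer is s^2 - 9*s/356 - 105/356.

Reasoning:
Step 1 - combine P3, P4 in parallel gives (4*s^2 - 5*s + 11)/(16*s + 12)
Step 2 - reduce the series chain P2, (P3+P4), P5 gives (-16*s^3 + 16*s^2 - 39*s - 11)/(48*s^2 + 20*s - 12)
Step 3 - apply the feedback formula to P1, (P2*(P3+P4)*P5) gives (144*s^2 + 60*s - 36)/(260*s^2 - 49*s - 81)
Step 4 - apply the feedback formula to [P1/(1+P1*(P2*(P3+P4)*P5))], P6 gives (144*s^2 + 60*s - 36)/(356*s^2 - 9*s - 105)
Step 4 gives the fully reduced T(s), with no common factor left to cancel. The denominator's leading coefficient is 356, so divide each of its coefficients by 356 to get the monic form.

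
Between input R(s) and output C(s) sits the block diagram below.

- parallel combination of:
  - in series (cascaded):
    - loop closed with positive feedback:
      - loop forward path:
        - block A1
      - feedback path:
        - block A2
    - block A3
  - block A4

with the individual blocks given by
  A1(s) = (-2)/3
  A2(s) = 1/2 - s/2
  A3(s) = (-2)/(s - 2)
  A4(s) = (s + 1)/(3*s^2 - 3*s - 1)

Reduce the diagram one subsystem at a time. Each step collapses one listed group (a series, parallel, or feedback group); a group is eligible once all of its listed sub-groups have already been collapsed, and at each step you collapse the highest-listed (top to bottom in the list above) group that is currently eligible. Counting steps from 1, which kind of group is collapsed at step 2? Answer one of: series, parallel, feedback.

Answer: series

Working:
(1) close the feedback loop around A1, A2
(2) combine [A1/(1-A1*A2)], A3 in series
(3) combine ([A1/(1-A1*A2)]*A3), A4 in parallel
Step 2: series.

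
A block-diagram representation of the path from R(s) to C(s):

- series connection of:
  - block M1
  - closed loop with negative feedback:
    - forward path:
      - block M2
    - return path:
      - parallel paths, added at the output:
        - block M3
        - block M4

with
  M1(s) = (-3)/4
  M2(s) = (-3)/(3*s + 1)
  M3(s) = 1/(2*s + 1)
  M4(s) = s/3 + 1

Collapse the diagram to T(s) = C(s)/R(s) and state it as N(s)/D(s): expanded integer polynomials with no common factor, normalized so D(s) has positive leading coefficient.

[1] parallel reduction of M3, M4 = (2*s^2 + 7*s + 6)/(6*s + 3)
[2] feedback reduction of M2, (M3+M4) = (-6*s - 3)/(4*s^2 - 2*s - 5)
[3] multiply M1, [M2/(1+M2*(M3+M4))] (series), which is the overall transfer function T(s) = C(s)/R(s) in lowest terms

Final answer: (18*s + 9)/(16*s^2 - 8*s - 20)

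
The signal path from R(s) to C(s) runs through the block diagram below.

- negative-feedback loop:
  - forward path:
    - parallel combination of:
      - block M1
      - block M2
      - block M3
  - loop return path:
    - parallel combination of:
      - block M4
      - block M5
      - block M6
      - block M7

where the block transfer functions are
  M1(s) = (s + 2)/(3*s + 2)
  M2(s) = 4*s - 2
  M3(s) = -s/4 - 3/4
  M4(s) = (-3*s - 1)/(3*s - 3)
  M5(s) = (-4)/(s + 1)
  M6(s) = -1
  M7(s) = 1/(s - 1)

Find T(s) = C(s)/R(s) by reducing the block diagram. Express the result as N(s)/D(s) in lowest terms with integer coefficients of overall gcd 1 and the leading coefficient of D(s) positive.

The answer is (-135*s^4 - 3*s^3 + 177*s^2 + 3*s - 42)/(270*s^4 + 555*s^3 - 860*s^2 - 163*s + 262).

Reasoning:
Step 1: add M1, M2, M3 (parallel); result (45*s^2 + s - 14)/(12*s + 8)
Step 2: combine M4, M5, M6, M7 in parallel; result (-6*s^2 - 13*s + 17)/(3*s^2 - 3)
Step 3: feedback reduction of (M1+M2+M3), (M4+M5+M6+M7): this yields T(s), and no further normalization is needed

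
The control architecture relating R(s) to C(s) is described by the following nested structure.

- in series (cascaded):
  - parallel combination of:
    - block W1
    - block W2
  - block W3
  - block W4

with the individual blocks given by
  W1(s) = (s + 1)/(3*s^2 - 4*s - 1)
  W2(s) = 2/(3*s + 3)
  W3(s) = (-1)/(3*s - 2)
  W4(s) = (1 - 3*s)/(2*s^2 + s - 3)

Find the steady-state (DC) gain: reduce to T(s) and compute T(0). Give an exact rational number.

First reduce the diagram to T(s).

1. add W1, W2 (parallel), giving (9*s^2 - 2*s + 1)/(9*s^3 - 3*s^2 - 15*s - 3)
2. multiply (W1+W2), W3, W4 (series), giving (27*s^3 - 15*s^2 + 5*s - 1)/(54*s^6 - 27*s^5 - 186*s^4 + 84*s^3 + 150*s^2 - 57*s - 18)
DC gain: substitute s = 0 into T(s) from step 2: T(0) = -1/(-18) = 1/18.

Answer: 1/18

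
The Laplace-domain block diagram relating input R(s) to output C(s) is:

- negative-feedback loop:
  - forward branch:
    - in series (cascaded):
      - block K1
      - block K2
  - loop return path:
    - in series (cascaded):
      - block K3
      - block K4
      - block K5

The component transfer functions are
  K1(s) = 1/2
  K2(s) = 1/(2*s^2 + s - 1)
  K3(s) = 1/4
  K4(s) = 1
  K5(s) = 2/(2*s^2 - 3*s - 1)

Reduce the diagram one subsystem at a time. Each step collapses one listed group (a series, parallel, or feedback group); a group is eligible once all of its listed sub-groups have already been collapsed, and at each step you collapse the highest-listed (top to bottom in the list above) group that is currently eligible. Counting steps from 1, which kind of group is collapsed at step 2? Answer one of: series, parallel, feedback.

Step 1. reduce the series chain K1, K2
Step 2. reduce the series chain K3, K4, K5
Step 3. reduce the feedback loop with forward (K1*K2) and return (K3*K4*K5)
The group at step 2 is a series group.

Final answer: series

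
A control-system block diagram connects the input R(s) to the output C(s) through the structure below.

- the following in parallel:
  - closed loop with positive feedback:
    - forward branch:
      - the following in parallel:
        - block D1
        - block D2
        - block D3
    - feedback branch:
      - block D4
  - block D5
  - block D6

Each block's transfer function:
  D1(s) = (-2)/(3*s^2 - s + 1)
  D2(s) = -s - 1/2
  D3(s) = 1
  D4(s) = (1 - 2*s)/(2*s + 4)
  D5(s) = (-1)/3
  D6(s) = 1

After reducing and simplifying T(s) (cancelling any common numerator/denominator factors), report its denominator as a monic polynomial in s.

The answer is s^4 - 7*s^3/3 - 3*s^2/4 + 7*s/12 - 11/12.

Reasoning:
(1) combine D1, D2, D3 in parallel = (-6*s^3 + 5*s^2 - 3*s - 3)/(6*s^2 - 2*s + 2)
(2) apply the feedback formula to (D1+D2+D3), D4 = (12*s^4 + 14*s^3 - 14*s^2 + 18*s + 12)/(12*s^4 - 28*s^3 - 9*s^2 + 7*s - 11)
(3) parallel reduction of [(D1+D2+D3)/(1-(D1+D2+D3)*D4)], D5, D6 = (60*s^4 - 14*s^3 - 60*s^2 + 68*s + 14)/(36*s^4 - 84*s^3 - 27*s^2 + 21*s - 33)
The result of step 3 is T(s) in lowest terms. Its denominator has leading coefficient 36; dividing the denominator through by 36 makes it monic.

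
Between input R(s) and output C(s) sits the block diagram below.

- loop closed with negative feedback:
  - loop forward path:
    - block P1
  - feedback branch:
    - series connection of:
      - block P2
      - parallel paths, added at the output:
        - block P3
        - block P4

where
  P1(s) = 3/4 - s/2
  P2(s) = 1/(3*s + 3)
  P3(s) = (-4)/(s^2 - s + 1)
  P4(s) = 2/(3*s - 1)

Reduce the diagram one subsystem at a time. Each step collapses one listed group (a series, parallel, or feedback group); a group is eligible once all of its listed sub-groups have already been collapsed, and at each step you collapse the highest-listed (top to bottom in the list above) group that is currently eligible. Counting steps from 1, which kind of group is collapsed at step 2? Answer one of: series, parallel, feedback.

Step 1: combine P3, P4 in parallel
Step 2: series reduction of P2, (P3+P4)
Step 3: apply the feedback formula to P1, (P2*(P3+P4))
Step 2 collapses a series group.

Therefore the answer is series.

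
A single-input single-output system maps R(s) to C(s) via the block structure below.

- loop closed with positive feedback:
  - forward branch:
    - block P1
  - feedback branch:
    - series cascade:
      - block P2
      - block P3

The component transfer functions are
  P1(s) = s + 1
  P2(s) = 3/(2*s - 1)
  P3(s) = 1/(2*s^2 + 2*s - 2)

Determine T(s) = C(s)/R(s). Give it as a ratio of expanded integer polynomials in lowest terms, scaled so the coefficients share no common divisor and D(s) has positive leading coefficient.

Step 1 - multiply P2, P3 (series), giving 3/(4*s^3 + 2*s^2 - 6*s + 2)
Step 2 - close the feedback loop around P1, (P2*P3) - this is the overall T(s), already in the required normalized form

Therefore the answer is (4*s^4 + 6*s^3 - 4*s^2 - 4*s + 2)/(4*s^3 + 2*s^2 - 9*s - 1).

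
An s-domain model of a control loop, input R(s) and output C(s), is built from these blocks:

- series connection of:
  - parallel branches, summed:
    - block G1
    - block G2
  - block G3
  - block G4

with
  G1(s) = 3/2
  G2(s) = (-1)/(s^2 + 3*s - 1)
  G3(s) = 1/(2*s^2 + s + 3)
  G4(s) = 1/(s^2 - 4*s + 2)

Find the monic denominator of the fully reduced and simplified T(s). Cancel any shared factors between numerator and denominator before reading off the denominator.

Step 1: sum the parallel branches G1, G2: (3*s^2 + 9*s - 5)/(2*s^2 + 6*s - 2)
Step 2: cascade (G1+G2), G3, G4: (3*s^2 + 9*s - 5)/(4*s^6 - 2*s^5 - 40*s^4 + 12*s^3 - 54*s^2 + 56*s - 12)
The result of step 2 is T(s) in lowest terms. Its denominator has leading coefficient 4; dividing the denominator through by 4 makes it monic.

Hence the answer: s^6 - s^5/2 - 10*s^4 + 3*s^3 - 27*s^2/2 + 14*s - 3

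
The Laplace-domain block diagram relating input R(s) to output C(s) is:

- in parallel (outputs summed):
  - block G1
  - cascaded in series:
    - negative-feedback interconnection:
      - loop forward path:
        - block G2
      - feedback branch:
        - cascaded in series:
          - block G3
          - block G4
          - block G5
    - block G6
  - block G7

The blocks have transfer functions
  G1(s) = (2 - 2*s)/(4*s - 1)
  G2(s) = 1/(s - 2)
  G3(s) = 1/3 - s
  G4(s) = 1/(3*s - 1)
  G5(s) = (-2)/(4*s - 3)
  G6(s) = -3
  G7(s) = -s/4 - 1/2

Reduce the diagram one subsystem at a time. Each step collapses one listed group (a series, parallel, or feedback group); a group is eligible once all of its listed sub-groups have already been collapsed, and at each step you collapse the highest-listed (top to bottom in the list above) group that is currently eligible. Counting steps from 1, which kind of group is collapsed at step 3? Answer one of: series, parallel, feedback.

The answer is series.

Reasoning:
[1] multiply G3, G4, G5 (series)
[2] reduce the feedback loop with forward G2 and return (G3*G4*G5)
[3] multiply [G2/(1+G2*(G3*G4*G5))], G6 (series)
[4] combine G1, ([G2/(1+G2*(G3*G4*G5))]*G6), G7 in parallel
Step 3 collapses a series group.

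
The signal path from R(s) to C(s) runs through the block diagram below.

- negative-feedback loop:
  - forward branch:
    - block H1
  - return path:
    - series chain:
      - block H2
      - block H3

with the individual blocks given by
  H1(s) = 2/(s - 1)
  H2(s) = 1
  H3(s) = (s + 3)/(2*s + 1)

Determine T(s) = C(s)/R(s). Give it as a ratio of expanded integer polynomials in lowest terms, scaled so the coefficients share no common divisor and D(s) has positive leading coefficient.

Answer: (4*s + 2)/(2*s^2 + s + 5)

Working:
Step 1 - series reduction of H2, H3: (s + 3)/(2*s + 1)
Step 2 - collapse the loop (H1 forward, (H2*H3) return) - this is the overall T(s), already in the required normalized form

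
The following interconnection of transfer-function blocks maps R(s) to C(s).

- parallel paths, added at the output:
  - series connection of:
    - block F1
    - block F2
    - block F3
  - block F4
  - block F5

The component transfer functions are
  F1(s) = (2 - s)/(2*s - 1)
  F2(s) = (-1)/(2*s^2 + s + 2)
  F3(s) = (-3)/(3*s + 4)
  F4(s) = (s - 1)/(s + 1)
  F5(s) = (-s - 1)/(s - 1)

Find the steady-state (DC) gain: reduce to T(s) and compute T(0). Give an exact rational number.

(1) combine F1, F2, F3 in series: (6 - 3*s)/(12*s^4 + 16*s^3 + 9*s^2 + 6*s - 8)
(2) sum the parallel branches (F1*F2*F3), F4, F5: (-48*s^5 - 64*s^4 - 39*s^3 - 18*s^2 + 35*s - 6)/(12*s^6 + 16*s^5 - 3*s^4 - 10*s^3 - 17*s^2 - 6*s + 8)
Evaluating the step-2 result (the overall T(s)) at s = 0 gives T(0) = -6/8 = -3/4.

Final answer: -3/4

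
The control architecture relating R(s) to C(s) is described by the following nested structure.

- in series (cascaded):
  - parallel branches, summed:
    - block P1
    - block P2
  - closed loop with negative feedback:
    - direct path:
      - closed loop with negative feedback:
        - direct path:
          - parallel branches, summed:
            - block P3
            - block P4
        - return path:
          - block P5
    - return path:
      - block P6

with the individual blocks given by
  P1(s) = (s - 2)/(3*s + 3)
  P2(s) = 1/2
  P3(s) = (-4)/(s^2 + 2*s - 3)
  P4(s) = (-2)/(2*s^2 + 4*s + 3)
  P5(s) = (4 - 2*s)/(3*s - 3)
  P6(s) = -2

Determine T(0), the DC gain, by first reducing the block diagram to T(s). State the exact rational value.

Reducing step by step:

Step 1: reduce the parallel group P1, P2, giving (5*s - 1)/(6*s + 6)
Step 2: parallel reduction of P3, P4, giving (-10*s^2 - 20*s - 6)/(2*s^4 + 8*s^3 + 5*s^2 - 6*s - 9)
Step 3: collapse the loop ((P3+P4) forward, P5 return), giving (-30*s^3 - 30*s^2 + 42*s + 18)/(6*s^5 + 18*s^4 + 11*s^3 - 33*s^2 - 77*s + 3)
Step 4: collapse the loop ([(P3+P4)/(1+(P3+P4)*P5)] forward, P6 return), giving (-30*s^3 - 30*s^2 + 42*s + 18)/(6*s^5 + 18*s^4 + 71*s^3 + 27*s^2 - 161*s - 33)
Step 5: multiply (P1+P2), [[(P3+P4)/(1+(P3+P4)*P5)]/(1+[(P3+P4)/(1+(P3+P4)*P5)]*P6)] (series), giving (-25*s^4 - 20*s^3 + 40*s^2 + 8*s - 3)/(6*s^6 + 24*s^5 + 89*s^4 + 98*s^3 - 134*s^2 - 194*s - 33)
The step-5 result is T(s). Setting s = 0: T(0) = -3/(-33) = 1/11.

Answer: 1/11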